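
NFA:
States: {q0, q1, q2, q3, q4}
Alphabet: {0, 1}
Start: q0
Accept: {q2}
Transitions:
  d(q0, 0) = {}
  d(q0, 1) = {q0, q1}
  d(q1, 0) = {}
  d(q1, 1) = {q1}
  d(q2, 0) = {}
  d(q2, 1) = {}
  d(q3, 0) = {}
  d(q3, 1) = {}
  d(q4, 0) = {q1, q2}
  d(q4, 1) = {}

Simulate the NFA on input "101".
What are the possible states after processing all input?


Start: {q0}
  --1--> {q0, q1}
  --0--> {}
  --1--> {}

{} (empty set, no valid transitions)


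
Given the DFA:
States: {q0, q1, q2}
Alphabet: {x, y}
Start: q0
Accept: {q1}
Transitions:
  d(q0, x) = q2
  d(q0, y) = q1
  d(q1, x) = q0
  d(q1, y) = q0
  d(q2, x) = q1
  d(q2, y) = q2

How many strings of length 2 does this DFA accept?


Enumerating all length-2 strings:
  "xx" -> q1 [accept]
  "xy" -> q2 [reject]
  "yx" -> q0 [reject]
  "yy" -> q0 [reject]

1 out of 4


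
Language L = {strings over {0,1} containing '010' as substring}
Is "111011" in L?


'010' does not occur

No, "111011" is not in L


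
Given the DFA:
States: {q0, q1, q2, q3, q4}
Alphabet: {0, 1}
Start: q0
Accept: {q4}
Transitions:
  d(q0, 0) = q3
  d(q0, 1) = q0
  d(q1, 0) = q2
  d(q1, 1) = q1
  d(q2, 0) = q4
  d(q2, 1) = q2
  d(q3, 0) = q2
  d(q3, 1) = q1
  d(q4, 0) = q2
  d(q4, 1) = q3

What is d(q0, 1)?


Looking up transition d(q0, 1)

q0


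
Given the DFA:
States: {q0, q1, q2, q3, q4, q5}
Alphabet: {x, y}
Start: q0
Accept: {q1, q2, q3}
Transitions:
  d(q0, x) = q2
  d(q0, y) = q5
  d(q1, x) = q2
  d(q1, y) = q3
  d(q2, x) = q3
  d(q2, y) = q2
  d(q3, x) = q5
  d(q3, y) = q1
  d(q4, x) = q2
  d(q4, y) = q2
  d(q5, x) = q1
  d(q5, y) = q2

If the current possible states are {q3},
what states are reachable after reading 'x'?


Apply transition on 'x' from each current state:
  d(q3, x) = q5

{q5}


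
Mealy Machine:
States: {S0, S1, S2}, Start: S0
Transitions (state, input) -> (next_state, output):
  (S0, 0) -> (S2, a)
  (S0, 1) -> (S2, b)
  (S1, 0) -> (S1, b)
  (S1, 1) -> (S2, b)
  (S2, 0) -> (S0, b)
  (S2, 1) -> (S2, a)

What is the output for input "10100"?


Step-by-step:
  (S0, 1) -> (S2, b)
  (S2, 0) -> (S0, b)
  (S0, 1) -> (S2, b)
  (S2, 0) -> (S0, b)
  (S0, 0) -> (S2, a)

"bbbba"


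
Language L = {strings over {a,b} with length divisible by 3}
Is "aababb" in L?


length = 6; 6 mod 3 = 0

Yes, "aababb" is in L


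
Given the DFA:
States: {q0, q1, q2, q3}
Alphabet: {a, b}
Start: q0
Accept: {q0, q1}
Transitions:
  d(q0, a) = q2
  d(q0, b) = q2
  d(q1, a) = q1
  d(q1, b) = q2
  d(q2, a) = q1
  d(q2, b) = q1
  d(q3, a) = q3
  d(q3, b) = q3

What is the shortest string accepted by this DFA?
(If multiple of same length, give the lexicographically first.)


BFS by string length (lex-first path to each state shown):
  len 0: q0<-""
Found accept state at length 0.

"" (empty string)


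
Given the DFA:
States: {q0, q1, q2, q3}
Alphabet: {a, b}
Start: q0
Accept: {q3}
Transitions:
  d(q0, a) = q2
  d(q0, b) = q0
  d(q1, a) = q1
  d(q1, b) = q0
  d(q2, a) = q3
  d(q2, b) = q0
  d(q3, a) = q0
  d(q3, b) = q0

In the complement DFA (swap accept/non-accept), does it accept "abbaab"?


Trace: q0 -> q2 -> q0 -> q0 -> q2 -> q3 -> q0
Final: q0
Original accept: {q3}
Complement: q0 is not in original accept

Yes, complement accepts (original rejects)


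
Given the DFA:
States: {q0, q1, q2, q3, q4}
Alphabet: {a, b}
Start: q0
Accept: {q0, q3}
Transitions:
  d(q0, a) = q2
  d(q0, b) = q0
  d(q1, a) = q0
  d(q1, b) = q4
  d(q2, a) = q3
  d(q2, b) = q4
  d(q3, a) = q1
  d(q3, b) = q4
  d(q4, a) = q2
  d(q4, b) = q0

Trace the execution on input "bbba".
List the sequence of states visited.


Input: bbba
d(q0, b) = q0
d(q0, b) = q0
d(q0, b) = q0
d(q0, a) = q2


q0 -> q0 -> q0 -> q0 -> q2


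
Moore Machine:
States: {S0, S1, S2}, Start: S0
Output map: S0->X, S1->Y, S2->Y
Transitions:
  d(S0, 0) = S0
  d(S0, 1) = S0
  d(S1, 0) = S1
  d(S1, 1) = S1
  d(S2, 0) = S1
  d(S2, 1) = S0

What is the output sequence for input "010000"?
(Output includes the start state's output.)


Start: S0 (output X)
  --0--> S0 (output X)
  --1--> S0 (output X)
  --0--> S0 (output X)
  --0--> S0 (output X)
  --0--> S0 (output X)
  --0--> S0 (output X)

"XXXXXXX"


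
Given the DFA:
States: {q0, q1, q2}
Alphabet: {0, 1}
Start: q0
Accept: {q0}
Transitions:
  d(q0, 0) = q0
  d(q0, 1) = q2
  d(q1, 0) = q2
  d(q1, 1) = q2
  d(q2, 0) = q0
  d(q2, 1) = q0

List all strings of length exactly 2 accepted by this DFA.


All strings of length 2: 4 total
Accepted: 3

"00", "10", "11"


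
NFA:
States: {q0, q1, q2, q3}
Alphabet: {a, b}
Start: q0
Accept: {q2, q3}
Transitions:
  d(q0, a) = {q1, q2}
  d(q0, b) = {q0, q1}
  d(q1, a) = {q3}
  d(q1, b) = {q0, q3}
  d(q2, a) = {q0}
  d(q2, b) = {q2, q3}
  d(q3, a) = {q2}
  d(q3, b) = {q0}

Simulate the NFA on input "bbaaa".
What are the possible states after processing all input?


Start: {q0}
  --b--> {q0, q1}
  --b--> {q0, q1, q3}
  --a--> {q1, q2, q3}
  --a--> {q0, q2, q3}
  --a--> {q0, q1, q2}

{q0, q1, q2}


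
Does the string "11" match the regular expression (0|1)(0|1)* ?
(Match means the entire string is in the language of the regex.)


|string| = 2; first = '1'; last = '1'

Yes, "11" matches (0|1)(0|1)*


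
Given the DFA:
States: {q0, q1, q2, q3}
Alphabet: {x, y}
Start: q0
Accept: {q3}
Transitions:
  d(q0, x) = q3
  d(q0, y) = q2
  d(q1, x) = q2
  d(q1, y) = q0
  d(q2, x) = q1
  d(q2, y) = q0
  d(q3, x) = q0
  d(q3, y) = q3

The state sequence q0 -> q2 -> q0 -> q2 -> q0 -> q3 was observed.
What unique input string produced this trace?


Trace back each transition to find the symbol:
  q0 --[y]--> q2
  q2 --[y]--> q0
  q0 --[y]--> q2
  q2 --[y]--> q0
  q0 --[x]--> q3

"yyyyx"


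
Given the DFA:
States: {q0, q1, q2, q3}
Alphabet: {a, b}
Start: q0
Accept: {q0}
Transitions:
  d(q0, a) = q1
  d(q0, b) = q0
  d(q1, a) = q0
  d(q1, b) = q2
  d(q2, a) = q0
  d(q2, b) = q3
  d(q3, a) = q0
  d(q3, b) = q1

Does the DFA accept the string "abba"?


Trace: q0 -> q1 -> q2 -> q3 -> q0
Final state: q0
Accept states: {q0}

Yes, accepted (final state q0 is an accept state)


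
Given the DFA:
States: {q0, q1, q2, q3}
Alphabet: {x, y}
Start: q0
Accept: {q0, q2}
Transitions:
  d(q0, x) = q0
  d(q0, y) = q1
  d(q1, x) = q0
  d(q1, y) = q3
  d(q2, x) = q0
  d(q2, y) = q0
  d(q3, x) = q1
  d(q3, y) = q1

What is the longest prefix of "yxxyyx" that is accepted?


Run the DFA, marking each prefix where the state is accepting:
  "" -> q0 [accept]
  "y" -> q1 [reject]
  "yx" -> q0 [accept]
  "yxx" -> q0 [accept]
  "yxxy" -> q1 [reject]
  "yxxyy" -> q3 [reject]
  "yxxyyx" -> q1 [reject]

"yxx"


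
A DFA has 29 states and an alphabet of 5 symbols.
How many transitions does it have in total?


Each state has exactly one transition per symbol.
29 * 5 = 145

145


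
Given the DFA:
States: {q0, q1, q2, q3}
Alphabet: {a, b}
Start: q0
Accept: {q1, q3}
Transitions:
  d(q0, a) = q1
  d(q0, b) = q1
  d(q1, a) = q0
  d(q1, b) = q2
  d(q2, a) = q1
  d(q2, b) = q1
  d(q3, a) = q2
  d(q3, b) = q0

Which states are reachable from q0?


BFS from q0:
  layer 0: {q0}
  layer 1: {q1}
  layer 2: {q2}

{q0, q1, q2}


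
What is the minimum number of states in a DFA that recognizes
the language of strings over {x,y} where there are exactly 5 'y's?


States: count = 0, 1, ..., 5 (that's 6 states), plus a dead state for count > 5.
Total: 6 + 1 = 7. Accept = count-5 state.

7


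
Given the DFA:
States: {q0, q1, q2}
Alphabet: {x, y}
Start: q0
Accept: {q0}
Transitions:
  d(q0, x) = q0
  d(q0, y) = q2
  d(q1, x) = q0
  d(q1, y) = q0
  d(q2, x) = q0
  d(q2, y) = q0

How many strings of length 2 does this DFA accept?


Enumerating all length-2 strings:
  "xx" -> q0 [accept]
  "xy" -> q2 [reject]
  "yx" -> q0 [accept]
  "yy" -> q0 [accept]

3 out of 4


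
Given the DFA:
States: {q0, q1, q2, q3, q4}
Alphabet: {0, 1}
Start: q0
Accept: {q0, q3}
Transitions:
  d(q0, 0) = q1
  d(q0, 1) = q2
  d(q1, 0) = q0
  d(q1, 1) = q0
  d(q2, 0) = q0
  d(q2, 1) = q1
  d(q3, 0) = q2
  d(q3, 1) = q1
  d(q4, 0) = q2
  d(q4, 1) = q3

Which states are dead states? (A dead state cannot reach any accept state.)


Forward reachability from each state:
  q0 -> reaches accept state q0 (live)
  q1 -> reaches accept state q0 (live)
  q2 -> reaches accept state q0 (live)
  q3 -> reaches accept state q0 (live)
  q4 -> reaches accept state q0 (live)

None (all states can reach an accept state)


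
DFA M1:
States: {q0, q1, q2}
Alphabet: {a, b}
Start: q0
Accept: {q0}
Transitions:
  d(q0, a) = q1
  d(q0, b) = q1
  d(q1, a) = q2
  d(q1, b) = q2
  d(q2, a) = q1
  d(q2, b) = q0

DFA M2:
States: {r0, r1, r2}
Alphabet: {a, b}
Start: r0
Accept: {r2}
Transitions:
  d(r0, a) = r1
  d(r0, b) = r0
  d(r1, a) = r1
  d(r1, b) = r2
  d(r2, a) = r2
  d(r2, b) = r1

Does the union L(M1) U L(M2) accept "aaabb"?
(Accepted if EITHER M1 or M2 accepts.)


M1: final=q0 accepted=True
M2: final=r1 accepted=False

Yes, union accepts


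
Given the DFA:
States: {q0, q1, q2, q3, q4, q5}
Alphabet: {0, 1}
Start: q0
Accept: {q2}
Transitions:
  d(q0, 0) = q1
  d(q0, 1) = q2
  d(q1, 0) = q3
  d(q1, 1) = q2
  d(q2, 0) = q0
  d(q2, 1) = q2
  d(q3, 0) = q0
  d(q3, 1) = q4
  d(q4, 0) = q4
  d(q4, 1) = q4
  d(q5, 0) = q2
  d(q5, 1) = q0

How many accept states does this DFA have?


Accept states listed: {q2}
Counting: q2(1)

1


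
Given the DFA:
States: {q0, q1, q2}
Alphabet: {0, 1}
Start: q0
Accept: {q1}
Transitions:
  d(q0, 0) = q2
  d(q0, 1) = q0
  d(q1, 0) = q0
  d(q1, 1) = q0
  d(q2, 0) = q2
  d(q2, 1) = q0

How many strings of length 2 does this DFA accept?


Enumerating all length-2 strings:
  "00" -> q2 [reject]
  "01" -> q0 [reject]
  "10" -> q2 [reject]
  "11" -> q0 [reject]

0 out of 4


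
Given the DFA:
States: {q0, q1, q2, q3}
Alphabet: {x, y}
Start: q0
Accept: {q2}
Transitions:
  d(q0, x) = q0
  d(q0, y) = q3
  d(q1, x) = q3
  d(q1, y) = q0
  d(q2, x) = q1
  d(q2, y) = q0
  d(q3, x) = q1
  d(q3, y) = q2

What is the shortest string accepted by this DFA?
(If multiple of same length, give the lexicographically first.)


BFS by string length (lex-first path to each state shown):
  len 0: q0<-""
  len 1: q0<-"x", q3<-"y"
  len 2: q0<-"xx", q1<-"yx", q2<-"yy", q3<-"xy"
Found accept state at length 2.

"yy"


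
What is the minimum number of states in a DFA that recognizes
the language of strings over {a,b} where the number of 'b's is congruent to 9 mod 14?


States track (count of 'b') mod 14.
Need 14 states: one per remainder 0..13; accept = remainder 9.

14


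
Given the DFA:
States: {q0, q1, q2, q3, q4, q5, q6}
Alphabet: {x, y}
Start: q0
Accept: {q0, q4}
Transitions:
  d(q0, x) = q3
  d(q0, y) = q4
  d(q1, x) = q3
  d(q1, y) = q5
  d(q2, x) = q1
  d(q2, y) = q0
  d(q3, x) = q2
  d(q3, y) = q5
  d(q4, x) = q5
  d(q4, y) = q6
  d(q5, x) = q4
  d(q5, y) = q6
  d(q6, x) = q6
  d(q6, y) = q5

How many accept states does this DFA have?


Accept states listed: {q0, q4}
Counting: q0(1) q4(2)

2


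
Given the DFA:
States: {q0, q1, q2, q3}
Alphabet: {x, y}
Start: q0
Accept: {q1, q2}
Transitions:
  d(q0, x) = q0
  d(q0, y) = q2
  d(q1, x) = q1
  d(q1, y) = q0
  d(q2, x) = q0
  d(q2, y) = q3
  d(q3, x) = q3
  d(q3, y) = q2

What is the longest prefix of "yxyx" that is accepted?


Run the DFA, marking each prefix where the state is accepting:
  "" -> q0 [reject]
  "y" -> q2 [accept]
  "yx" -> q0 [reject]
  "yxy" -> q2 [accept]
  "yxyx" -> q0 [reject]

"yxy"


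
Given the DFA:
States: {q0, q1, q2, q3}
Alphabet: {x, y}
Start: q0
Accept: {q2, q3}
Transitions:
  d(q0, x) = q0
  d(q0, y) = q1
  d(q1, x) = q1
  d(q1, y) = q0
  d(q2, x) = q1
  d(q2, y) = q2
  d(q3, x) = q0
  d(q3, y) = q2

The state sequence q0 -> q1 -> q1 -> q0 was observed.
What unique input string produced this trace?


Trace back each transition to find the symbol:
  q0 --[y]--> q1
  q1 --[x]--> q1
  q1 --[y]--> q0

"yxy"


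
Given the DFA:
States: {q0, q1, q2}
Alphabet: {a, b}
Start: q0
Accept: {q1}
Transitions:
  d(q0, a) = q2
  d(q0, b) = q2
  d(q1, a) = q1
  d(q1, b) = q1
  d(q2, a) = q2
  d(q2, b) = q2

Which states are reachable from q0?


BFS from q0:
  layer 0: {q0}
  layer 1: {q2}

{q0, q2}


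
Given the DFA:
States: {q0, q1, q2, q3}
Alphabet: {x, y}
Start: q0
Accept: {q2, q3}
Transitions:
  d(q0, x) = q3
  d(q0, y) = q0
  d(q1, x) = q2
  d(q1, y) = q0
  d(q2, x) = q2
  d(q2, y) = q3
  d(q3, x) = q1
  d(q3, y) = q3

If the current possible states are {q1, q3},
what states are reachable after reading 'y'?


Apply transition on 'y' from each current state:
  d(q1, y) = q0
  d(q3, y) = q3

{q0, q3}


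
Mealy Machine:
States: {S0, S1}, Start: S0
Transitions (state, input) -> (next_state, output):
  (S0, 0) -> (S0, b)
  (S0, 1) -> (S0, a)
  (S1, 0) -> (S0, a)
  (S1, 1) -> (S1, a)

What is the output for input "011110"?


Step-by-step:
  (S0, 0) -> (S0, b)
  (S0, 1) -> (S0, a)
  (S0, 1) -> (S0, a)
  (S0, 1) -> (S0, a)
  (S0, 1) -> (S0, a)
  (S0, 0) -> (S0, b)

"baaaab"


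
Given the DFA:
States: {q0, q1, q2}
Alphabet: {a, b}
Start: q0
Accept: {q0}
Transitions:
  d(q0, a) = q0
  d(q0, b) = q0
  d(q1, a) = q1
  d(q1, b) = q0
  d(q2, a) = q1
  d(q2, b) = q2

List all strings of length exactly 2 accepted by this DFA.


All strings of length 2: 4 total
Accepted: 4

"aa", "ab", "ba", "bb"


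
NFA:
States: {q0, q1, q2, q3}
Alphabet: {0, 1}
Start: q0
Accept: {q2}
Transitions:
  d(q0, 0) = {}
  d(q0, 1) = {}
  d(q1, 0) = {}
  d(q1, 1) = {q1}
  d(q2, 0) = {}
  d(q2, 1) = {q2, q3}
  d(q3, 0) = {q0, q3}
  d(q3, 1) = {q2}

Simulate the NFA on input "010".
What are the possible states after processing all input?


Start: {q0}
  --0--> {}
  --1--> {}
  --0--> {}

{} (empty set, no valid transitions)


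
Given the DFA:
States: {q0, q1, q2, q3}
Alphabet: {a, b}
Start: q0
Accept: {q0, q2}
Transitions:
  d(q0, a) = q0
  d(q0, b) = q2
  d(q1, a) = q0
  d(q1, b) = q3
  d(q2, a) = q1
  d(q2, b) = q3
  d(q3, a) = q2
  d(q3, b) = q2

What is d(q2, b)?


Looking up transition d(q2, b)

q3


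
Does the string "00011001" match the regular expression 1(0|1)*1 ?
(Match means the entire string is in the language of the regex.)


|string| = 8; first = '0'; last = '1'

No, "00011001" does not match 1(0|1)*1


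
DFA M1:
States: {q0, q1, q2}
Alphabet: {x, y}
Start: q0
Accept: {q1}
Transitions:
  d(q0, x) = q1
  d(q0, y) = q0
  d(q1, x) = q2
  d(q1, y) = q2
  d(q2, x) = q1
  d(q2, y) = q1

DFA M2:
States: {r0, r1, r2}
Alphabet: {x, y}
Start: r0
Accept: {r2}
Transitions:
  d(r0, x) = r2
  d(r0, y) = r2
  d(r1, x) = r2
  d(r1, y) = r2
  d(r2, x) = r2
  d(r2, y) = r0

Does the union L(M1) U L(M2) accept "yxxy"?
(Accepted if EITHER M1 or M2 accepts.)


M1: final=q1 accepted=True
M2: final=r0 accepted=False

Yes, union accepts


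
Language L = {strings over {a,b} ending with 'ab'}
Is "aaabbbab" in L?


last two symbols = 'ab'

Yes, "aaabbbab" is in L


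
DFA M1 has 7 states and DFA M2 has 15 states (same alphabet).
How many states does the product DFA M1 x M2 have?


Product construction pairs every M1 state with every M2 state.
7 * 15 = 105

105


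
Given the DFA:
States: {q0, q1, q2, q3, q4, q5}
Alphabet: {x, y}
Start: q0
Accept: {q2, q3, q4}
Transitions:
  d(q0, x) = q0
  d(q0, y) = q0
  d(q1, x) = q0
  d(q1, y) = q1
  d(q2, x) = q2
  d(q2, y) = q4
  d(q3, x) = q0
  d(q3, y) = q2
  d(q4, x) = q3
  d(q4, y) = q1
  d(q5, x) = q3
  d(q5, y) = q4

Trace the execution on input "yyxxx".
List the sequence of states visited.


Input: yyxxx
d(q0, y) = q0
d(q0, y) = q0
d(q0, x) = q0
d(q0, x) = q0
d(q0, x) = q0


q0 -> q0 -> q0 -> q0 -> q0 -> q0


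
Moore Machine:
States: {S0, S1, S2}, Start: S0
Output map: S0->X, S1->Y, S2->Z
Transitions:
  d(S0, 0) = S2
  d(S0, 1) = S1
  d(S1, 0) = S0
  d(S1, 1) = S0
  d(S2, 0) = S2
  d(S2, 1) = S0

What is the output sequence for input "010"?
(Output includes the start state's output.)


Start: S0 (output X)
  --0--> S2 (output Z)
  --1--> S0 (output X)
  --0--> S2 (output Z)

"XZXZ"


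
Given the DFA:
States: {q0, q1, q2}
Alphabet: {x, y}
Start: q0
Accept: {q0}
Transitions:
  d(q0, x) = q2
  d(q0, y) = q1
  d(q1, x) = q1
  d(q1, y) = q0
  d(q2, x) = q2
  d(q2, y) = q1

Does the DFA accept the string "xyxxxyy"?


Trace: q0 -> q2 -> q1 -> q1 -> q1 -> q1 -> q0 -> q1
Final state: q1
Accept states: {q0}

No, rejected (final state q1 is not an accept state)


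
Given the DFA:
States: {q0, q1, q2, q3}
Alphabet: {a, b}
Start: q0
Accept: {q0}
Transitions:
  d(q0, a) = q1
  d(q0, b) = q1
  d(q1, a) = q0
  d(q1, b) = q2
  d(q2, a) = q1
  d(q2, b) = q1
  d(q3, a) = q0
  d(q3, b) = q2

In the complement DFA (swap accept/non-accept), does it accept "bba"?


Trace: q0 -> q1 -> q2 -> q1
Final: q1
Original accept: {q0}
Complement: q1 is not in original accept

Yes, complement accepts (original rejects)


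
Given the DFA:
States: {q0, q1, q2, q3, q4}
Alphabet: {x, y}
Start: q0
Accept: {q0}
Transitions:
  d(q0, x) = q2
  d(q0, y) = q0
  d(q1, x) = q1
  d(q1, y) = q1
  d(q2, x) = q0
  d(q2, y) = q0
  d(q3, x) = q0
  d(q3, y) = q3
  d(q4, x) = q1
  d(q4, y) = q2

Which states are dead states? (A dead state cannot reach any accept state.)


Forward reachability from each state:
  q0 -> reaches accept state q0 (live)
  q1 -> reaches {q1}, no accept state (dead)
  q2 -> reaches accept state q0 (live)
  q3 -> reaches accept state q0 (live)
  q4 -> reaches accept state q0 (live)

{q1}


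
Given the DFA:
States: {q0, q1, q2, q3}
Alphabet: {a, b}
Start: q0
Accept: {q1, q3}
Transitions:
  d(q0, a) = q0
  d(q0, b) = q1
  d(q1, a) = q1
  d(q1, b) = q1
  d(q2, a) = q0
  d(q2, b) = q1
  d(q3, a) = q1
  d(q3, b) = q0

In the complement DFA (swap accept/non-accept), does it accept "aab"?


Trace: q0 -> q0 -> q0 -> q1
Final: q1
Original accept: {q1, q3}
Complement: q1 is in original accept

No, complement rejects (original accepts)


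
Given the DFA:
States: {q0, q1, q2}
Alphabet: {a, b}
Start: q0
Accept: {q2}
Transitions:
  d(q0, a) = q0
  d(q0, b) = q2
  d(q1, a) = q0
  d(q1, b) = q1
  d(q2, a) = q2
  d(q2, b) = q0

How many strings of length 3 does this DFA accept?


Enumerating all length-3 strings:
  "aaa" -> q0 [reject]
  "aab" -> q2 [accept]
  "aba" -> q2 [accept]
  "abb" -> q0 [reject]
  "baa" -> q2 [accept]
  "bab" -> q0 [reject]
  "bba" -> q0 [reject]
  "bbb" -> q2 [accept]

4 out of 8


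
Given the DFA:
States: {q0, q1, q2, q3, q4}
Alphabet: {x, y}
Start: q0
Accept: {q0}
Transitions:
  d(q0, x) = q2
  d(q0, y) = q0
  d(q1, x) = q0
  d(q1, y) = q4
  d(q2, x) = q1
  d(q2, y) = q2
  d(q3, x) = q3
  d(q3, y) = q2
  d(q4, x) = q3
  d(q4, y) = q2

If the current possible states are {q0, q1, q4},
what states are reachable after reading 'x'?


Apply transition on 'x' from each current state:
  d(q0, x) = q2
  d(q1, x) = q0
  d(q4, x) = q3

{q0, q2, q3}


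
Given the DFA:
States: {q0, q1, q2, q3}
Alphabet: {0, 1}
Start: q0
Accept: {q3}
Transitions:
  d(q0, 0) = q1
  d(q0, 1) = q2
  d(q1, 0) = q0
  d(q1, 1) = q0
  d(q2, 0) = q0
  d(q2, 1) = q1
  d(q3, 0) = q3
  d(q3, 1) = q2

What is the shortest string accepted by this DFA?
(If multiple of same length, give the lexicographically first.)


BFS by string length (lex-first path to each state shown):
  len 0: q0<-""
  len 1: q1<-"0", q2<-"1"
  len 2: q0<-"00", q1<-"11"
  len 3: q0<-"110", q1<-"000", q2<-"001"
  len 4: q0<-"0000", q1<-"0011", q2<-"1101"
  len 5: q0<-"00110", q1<-"00000", q2<-"00001"
  len 6: q0<-"000000", q1<-"000011", q2<-"001101"
  len 7: q0<-"0000110", q1<-"0000000", q2<-"0000001"
  len 8: q0<-"00000000", q1<-"00000011", q2<-"00001101"

No string accepted (empty language)


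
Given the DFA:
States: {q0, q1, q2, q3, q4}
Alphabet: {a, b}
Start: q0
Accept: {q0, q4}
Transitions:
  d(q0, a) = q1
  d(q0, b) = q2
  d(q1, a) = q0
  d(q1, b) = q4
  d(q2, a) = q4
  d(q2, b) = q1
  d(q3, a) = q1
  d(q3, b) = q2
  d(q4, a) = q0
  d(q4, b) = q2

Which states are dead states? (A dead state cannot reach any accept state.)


Forward reachability from each state:
  q0 -> reaches accept state q0 (live)
  q1 -> reaches accept state q0 (live)
  q2 -> reaches accept state q0 (live)
  q3 -> reaches accept state q0 (live)
  q4 -> reaches accept state q0 (live)

None (all states can reach an accept state)


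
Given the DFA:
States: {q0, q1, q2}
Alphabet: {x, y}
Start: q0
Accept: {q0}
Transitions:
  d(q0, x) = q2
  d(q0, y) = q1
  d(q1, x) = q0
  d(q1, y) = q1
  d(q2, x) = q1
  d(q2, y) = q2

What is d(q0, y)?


Looking up transition d(q0, y)

q1


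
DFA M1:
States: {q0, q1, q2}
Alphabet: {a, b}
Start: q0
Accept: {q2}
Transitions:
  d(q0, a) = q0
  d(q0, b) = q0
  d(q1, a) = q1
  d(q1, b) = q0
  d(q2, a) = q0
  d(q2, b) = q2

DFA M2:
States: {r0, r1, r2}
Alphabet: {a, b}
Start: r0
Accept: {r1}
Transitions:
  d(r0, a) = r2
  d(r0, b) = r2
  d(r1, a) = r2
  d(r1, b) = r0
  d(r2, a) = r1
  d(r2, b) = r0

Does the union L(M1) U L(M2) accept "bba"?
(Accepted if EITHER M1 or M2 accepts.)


M1: final=q0 accepted=False
M2: final=r2 accepted=False

No, union rejects (neither accepts)


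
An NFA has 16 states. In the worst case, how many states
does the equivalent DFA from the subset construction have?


Subset construction: one DFA state per subset of NFA states.
2^16 = 65536

65536


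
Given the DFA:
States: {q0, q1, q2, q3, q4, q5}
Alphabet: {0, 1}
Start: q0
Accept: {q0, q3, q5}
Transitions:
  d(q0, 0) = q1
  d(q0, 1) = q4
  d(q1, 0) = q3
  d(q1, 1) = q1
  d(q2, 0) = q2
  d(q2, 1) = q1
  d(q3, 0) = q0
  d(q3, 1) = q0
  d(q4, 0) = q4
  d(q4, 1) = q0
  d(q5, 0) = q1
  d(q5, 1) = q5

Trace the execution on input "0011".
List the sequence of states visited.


Input: 0011
d(q0, 0) = q1
d(q1, 0) = q3
d(q3, 1) = q0
d(q0, 1) = q4


q0 -> q1 -> q3 -> q0 -> q4


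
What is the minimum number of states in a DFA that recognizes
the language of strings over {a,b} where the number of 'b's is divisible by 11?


States track (count of 'b') mod 11.
Need 11 states: one per remainder 0..10; accept = remainder 0.

11


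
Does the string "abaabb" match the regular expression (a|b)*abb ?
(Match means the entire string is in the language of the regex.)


|string| = 6; first = 'a'; last = 'b'

Yes, "abaabb" matches (a|b)*abb


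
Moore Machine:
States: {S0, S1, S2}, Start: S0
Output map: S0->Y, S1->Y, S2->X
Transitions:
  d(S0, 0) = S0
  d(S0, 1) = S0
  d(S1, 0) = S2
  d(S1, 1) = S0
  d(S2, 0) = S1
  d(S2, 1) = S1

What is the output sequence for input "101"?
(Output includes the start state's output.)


Start: S0 (output Y)
  --1--> S0 (output Y)
  --0--> S0 (output Y)
  --1--> S0 (output Y)

"YYYY"


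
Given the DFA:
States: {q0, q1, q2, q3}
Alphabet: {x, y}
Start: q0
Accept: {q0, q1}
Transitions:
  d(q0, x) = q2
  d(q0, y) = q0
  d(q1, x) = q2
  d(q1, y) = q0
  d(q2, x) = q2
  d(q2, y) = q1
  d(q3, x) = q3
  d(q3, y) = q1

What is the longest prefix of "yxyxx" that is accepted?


Run the DFA, marking each prefix where the state is accepting:
  "" -> q0 [accept]
  "y" -> q0 [accept]
  "yx" -> q2 [reject]
  "yxy" -> q1 [accept]
  "yxyx" -> q2 [reject]
  "yxyxx" -> q2 [reject]

"yxy"


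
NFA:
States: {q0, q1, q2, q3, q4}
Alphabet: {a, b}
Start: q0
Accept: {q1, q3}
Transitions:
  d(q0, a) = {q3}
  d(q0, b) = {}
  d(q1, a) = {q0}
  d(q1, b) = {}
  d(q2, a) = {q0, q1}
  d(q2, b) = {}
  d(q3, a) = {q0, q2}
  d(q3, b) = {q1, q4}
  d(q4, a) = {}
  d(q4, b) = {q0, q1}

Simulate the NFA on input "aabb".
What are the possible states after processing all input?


Start: {q0}
  --a--> {q3}
  --a--> {q0, q2}
  --b--> {}
  --b--> {}

{} (empty set, no valid transitions)


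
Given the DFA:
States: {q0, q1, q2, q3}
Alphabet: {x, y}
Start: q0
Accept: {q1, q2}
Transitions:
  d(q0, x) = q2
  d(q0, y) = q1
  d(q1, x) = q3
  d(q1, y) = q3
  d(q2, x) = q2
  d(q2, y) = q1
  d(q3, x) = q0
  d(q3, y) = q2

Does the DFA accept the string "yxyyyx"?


Trace: q0 -> q1 -> q3 -> q2 -> q1 -> q3 -> q0
Final state: q0
Accept states: {q1, q2}

No, rejected (final state q0 is not an accept state)


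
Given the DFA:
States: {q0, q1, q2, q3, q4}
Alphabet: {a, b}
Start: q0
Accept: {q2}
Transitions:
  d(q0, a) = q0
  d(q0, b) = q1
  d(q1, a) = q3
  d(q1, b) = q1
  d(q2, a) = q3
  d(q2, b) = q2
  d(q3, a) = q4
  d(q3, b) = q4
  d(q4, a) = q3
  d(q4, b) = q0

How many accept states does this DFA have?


Accept states listed: {q2}
Counting: q2(1)

1


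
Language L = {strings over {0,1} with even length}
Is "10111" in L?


length = 5; 5 mod 2 = 1

No, "10111" is not in L


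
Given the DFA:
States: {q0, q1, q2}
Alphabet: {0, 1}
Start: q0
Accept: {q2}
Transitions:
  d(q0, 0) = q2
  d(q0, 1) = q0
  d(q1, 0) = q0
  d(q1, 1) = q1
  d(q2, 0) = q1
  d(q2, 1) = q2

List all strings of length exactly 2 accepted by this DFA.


All strings of length 2: 4 total
Accepted: 2

"01", "10"


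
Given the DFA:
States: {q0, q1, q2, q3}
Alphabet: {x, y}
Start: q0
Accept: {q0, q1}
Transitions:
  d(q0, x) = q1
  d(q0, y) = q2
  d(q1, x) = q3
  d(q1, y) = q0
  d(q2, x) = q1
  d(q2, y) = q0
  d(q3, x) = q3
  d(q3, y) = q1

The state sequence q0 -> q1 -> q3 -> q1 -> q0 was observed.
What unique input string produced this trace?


Trace back each transition to find the symbol:
  q0 --[x]--> q1
  q1 --[x]--> q3
  q3 --[y]--> q1
  q1 --[y]--> q0

"xxyy"


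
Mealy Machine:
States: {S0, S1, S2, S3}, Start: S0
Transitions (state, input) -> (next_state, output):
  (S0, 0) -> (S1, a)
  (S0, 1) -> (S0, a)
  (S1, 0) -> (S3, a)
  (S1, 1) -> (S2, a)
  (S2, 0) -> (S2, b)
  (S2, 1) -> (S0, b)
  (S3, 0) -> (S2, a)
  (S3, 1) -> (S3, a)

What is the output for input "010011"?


Step-by-step:
  (S0, 0) -> (S1, a)
  (S1, 1) -> (S2, a)
  (S2, 0) -> (S2, b)
  (S2, 0) -> (S2, b)
  (S2, 1) -> (S0, b)
  (S0, 1) -> (S0, a)

"aabbba"


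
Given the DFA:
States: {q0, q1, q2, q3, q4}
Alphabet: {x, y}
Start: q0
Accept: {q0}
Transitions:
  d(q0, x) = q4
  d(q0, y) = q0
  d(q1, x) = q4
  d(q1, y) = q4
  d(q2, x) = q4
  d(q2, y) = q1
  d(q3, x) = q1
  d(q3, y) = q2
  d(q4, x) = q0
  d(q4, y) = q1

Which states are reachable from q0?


BFS from q0:
  layer 0: {q0}
  layer 1: {q4}
  layer 2: {q1}

{q0, q1, q4}


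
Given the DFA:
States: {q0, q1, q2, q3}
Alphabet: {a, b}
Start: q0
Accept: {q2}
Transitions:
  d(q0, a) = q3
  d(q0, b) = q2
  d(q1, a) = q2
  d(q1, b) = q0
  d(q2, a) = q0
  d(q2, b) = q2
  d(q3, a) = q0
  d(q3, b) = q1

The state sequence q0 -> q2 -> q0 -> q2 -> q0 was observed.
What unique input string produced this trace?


Trace back each transition to find the symbol:
  q0 --[b]--> q2
  q2 --[a]--> q0
  q0 --[b]--> q2
  q2 --[a]--> q0

"baba"


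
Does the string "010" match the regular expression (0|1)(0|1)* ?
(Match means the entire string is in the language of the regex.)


|string| = 3; first = '0'; last = '0'

Yes, "010" matches (0|1)(0|1)*


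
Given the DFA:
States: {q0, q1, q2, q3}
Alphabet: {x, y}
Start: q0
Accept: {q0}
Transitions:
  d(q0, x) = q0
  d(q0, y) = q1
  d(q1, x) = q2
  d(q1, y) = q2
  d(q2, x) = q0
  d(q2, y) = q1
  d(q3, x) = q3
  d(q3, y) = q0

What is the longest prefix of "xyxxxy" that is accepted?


Run the DFA, marking each prefix where the state is accepting:
  "" -> q0 [accept]
  "x" -> q0 [accept]
  "xy" -> q1 [reject]
  "xyx" -> q2 [reject]
  "xyxx" -> q0 [accept]
  "xyxxx" -> q0 [accept]
  "xyxxxy" -> q1 [reject]

"xyxxx"


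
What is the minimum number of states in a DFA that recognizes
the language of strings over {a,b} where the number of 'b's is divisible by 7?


States track (count of 'b') mod 7.
Need 7 states: one per remainder 0..6; accept = remainder 0.

7


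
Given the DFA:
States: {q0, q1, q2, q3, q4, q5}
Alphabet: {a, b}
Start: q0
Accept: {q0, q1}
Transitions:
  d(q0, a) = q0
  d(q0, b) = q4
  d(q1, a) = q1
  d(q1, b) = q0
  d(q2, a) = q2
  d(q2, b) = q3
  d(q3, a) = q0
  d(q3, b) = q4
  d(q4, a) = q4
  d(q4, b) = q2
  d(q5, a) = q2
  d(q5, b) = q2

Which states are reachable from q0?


BFS from q0:
  layer 0: {q0}
  layer 1: {q4}
  layer 2: {q2}
  layer 3: {q3}

{q0, q2, q3, q4}


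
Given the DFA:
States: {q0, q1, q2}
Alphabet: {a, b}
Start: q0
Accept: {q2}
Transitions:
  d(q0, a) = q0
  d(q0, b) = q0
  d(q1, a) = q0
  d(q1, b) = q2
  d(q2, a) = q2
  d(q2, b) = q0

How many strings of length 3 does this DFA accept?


Enumerating all length-3 strings:
  "aaa" -> q0 [reject]
  "aab" -> q0 [reject]
  "aba" -> q0 [reject]
  "abb" -> q0 [reject]
  "baa" -> q0 [reject]
  "bab" -> q0 [reject]
  "bba" -> q0 [reject]
  "bbb" -> q0 [reject]

0 out of 8


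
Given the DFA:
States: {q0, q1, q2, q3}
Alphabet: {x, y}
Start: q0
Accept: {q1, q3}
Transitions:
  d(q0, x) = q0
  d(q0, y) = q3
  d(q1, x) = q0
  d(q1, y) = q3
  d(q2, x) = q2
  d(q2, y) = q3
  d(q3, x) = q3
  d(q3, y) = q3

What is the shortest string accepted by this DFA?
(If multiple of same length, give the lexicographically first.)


BFS by string length (lex-first path to each state shown):
  len 0: q0<-""
  len 1: q0<-"x", q3<-"y"
Found accept state at length 1.

"y"


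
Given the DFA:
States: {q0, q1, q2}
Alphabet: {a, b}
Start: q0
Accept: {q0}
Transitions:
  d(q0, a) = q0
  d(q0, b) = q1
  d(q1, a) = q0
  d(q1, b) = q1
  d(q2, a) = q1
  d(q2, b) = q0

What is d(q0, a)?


Looking up transition d(q0, a)

q0


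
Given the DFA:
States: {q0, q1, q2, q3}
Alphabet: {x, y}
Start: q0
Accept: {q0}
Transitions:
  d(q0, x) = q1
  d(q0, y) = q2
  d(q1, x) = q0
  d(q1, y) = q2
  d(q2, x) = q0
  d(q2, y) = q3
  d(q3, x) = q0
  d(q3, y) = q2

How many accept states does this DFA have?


Accept states listed: {q0}
Counting: q0(1)

1


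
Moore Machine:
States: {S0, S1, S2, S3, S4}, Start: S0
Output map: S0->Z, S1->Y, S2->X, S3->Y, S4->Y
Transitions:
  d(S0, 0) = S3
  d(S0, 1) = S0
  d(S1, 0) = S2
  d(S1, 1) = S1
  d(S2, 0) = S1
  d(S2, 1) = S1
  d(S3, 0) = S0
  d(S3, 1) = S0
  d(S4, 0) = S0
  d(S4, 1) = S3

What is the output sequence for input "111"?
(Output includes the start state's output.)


Start: S0 (output Z)
  --1--> S0 (output Z)
  --1--> S0 (output Z)
  --1--> S0 (output Z)

"ZZZZ"


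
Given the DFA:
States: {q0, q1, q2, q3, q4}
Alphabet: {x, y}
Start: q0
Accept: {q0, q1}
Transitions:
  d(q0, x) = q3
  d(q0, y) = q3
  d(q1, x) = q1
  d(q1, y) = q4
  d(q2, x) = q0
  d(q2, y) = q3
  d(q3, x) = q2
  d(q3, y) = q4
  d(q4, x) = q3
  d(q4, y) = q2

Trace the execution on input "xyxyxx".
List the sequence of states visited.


Input: xyxyxx
d(q0, x) = q3
d(q3, y) = q4
d(q4, x) = q3
d(q3, y) = q4
d(q4, x) = q3
d(q3, x) = q2


q0 -> q3 -> q4 -> q3 -> q4 -> q3 -> q2


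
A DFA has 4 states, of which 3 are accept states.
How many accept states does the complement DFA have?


Complement swaps accept and non-accept states.
4 - 3 = 1

1


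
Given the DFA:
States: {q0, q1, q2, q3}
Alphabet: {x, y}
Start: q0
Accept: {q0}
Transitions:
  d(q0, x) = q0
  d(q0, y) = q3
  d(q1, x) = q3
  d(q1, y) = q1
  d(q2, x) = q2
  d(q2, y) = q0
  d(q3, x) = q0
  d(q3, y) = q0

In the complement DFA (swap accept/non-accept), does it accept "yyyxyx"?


Trace: q0 -> q3 -> q0 -> q3 -> q0 -> q3 -> q0
Final: q0
Original accept: {q0}
Complement: q0 is in original accept

No, complement rejects (original accepts)


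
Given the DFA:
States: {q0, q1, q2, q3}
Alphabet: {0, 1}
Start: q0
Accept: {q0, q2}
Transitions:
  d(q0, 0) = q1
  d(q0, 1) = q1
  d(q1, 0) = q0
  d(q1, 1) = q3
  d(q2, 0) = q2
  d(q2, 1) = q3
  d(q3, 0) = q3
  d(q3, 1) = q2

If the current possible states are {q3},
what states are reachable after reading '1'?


Apply transition on '1' from each current state:
  d(q3, 1) = q2

{q2}


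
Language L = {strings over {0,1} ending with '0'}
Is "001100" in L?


last symbol = '0'

Yes, "001100" is in L


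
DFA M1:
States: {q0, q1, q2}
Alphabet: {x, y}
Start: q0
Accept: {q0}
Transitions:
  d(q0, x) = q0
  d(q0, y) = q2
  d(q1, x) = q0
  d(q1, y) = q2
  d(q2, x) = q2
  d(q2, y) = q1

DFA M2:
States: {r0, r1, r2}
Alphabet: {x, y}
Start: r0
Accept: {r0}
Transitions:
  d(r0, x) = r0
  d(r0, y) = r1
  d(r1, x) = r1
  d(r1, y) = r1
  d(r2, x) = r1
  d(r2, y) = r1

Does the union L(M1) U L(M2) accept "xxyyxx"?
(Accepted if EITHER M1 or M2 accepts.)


M1: final=q0 accepted=True
M2: final=r1 accepted=False

Yes, union accepts


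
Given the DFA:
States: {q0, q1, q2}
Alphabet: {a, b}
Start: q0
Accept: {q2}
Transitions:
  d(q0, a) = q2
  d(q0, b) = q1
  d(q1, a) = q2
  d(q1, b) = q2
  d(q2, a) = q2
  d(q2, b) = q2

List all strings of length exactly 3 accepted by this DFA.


All strings of length 3: 8 total
Accepted: 8

"aaa", "aab", "aba", "abb", "baa", "bab", "bba", "bbb"


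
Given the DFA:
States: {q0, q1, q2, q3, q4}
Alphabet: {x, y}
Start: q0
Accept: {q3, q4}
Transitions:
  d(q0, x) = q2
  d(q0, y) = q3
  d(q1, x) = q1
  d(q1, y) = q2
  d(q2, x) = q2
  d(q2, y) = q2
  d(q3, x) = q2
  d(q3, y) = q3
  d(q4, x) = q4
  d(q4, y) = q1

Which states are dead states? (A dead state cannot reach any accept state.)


Forward reachability from each state:
  q0 -> reaches accept state q3 (live)
  q1 -> reaches {q1, q2}, no accept state (dead)
  q2 -> reaches {q2}, no accept state (dead)
  q3 -> reaches accept state q3 (live)
  q4 -> reaches accept state q4 (live)

{q1, q2}


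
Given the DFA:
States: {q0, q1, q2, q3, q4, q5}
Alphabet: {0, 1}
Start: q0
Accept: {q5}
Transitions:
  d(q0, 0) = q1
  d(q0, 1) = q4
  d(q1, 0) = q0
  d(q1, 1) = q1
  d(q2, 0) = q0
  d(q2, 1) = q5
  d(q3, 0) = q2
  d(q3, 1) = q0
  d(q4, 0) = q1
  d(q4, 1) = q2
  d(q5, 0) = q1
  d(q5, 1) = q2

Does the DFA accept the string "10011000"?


Trace: q0 -> q4 -> q1 -> q0 -> q4 -> q2 -> q0 -> q1 -> q0
Final state: q0
Accept states: {q5}

No, rejected (final state q0 is not an accept state)


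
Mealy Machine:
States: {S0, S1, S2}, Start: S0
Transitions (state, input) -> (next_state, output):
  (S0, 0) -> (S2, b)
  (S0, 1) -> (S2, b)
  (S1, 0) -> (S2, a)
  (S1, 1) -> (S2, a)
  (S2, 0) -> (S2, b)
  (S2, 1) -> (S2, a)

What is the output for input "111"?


Step-by-step:
  (S0, 1) -> (S2, b)
  (S2, 1) -> (S2, a)
  (S2, 1) -> (S2, a)

"baa"


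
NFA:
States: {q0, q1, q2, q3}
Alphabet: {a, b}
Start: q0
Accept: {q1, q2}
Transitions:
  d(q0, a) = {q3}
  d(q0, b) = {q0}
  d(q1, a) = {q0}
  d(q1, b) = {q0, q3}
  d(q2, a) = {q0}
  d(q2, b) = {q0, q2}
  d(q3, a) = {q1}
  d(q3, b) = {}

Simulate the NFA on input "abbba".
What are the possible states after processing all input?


Start: {q0}
  --a--> {q3}
  --b--> {}
  --b--> {}
  --b--> {}
  --a--> {}

{} (empty set, no valid transitions)


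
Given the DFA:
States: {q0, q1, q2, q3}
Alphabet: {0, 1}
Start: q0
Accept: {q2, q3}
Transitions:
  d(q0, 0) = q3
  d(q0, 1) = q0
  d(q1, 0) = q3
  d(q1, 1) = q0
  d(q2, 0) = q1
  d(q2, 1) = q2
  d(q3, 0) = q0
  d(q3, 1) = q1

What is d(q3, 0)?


Looking up transition d(q3, 0)

q0


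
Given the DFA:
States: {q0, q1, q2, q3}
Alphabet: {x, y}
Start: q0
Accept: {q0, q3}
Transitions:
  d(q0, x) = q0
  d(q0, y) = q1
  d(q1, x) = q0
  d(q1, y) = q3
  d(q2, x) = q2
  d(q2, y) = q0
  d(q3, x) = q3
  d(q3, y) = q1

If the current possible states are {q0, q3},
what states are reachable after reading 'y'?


Apply transition on 'y' from each current state:
  d(q0, y) = q1
  d(q3, y) = q1

{q1}


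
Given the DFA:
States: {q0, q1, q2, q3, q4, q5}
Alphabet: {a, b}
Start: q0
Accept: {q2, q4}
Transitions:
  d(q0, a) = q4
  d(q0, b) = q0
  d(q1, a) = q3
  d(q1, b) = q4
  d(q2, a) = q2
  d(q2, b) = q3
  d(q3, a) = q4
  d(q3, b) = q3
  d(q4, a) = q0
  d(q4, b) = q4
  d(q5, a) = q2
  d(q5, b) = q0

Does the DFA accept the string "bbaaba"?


Trace: q0 -> q0 -> q0 -> q4 -> q0 -> q0 -> q4
Final state: q4
Accept states: {q2, q4}

Yes, accepted (final state q4 is an accept state)


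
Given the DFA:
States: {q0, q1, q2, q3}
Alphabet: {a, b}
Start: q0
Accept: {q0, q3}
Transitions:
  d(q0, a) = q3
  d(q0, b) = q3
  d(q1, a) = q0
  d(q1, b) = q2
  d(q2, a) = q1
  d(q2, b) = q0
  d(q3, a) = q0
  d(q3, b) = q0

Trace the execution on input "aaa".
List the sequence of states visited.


Input: aaa
d(q0, a) = q3
d(q3, a) = q0
d(q0, a) = q3


q0 -> q3 -> q0 -> q3


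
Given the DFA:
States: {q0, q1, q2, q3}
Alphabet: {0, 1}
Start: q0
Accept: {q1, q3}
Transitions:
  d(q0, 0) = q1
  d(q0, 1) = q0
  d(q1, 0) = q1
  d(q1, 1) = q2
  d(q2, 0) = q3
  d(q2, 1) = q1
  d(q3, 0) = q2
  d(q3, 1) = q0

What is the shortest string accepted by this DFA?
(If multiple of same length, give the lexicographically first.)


BFS by string length (lex-first path to each state shown):
  len 0: q0<-""
  len 1: q0<-"1", q1<-"0"
Found accept state at length 1.

"0"


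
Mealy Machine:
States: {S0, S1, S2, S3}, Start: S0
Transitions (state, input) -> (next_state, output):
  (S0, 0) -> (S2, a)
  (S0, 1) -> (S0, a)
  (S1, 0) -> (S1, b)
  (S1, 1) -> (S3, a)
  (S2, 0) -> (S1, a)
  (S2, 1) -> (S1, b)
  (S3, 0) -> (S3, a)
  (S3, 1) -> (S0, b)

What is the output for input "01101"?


Step-by-step:
  (S0, 0) -> (S2, a)
  (S2, 1) -> (S1, b)
  (S1, 1) -> (S3, a)
  (S3, 0) -> (S3, a)
  (S3, 1) -> (S0, b)

"abaab"


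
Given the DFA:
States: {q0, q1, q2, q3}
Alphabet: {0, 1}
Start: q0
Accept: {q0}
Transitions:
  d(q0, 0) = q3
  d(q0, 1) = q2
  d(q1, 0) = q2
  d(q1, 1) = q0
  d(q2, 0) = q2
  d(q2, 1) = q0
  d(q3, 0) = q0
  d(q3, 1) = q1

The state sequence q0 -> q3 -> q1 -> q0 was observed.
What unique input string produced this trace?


Trace back each transition to find the symbol:
  q0 --[0]--> q3
  q3 --[1]--> q1
  q1 --[1]--> q0

"011"


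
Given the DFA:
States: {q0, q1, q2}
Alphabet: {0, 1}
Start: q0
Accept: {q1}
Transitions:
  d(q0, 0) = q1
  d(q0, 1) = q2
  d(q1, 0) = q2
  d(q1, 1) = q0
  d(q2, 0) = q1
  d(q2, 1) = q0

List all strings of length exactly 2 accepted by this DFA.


All strings of length 2: 4 total
Accepted: 1

"10"


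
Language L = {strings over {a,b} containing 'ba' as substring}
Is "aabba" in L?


'ba' occurs at index 3

Yes, "aabba" is in L


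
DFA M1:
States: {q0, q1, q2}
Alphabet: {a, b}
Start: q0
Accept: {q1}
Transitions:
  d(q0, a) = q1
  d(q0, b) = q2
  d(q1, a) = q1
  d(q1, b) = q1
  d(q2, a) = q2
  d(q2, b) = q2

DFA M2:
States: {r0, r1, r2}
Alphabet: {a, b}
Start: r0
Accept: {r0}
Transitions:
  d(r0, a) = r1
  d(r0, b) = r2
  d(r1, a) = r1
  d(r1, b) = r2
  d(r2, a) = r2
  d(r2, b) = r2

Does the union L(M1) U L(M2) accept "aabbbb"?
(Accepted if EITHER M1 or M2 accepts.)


M1: final=q1 accepted=True
M2: final=r2 accepted=False

Yes, union accepts


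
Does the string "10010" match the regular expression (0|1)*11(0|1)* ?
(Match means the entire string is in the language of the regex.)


|string| = 5; first = '1'; last = '0'

No, "10010" does not match (0|1)*11(0|1)*


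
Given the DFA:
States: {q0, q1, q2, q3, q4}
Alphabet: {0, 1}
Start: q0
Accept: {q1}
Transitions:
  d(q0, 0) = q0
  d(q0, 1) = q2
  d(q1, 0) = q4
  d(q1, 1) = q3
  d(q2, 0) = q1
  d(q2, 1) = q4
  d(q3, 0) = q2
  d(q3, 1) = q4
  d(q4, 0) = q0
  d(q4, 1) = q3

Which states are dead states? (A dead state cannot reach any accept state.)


Forward reachability from each state:
  q0 -> reaches accept state q1 (live)
  q1 -> reaches accept state q1 (live)
  q2 -> reaches accept state q1 (live)
  q3 -> reaches accept state q1 (live)
  q4 -> reaches accept state q1 (live)

None (all states can reach an accept state)


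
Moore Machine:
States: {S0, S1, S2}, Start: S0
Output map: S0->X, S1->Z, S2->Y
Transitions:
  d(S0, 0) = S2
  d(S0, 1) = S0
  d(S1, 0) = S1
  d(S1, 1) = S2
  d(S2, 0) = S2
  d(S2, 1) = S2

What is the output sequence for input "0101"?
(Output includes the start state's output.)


Start: S0 (output X)
  --0--> S2 (output Y)
  --1--> S2 (output Y)
  --0--> S2 (output Y)
  --1--> S2 (output Y)

"XYYYY"


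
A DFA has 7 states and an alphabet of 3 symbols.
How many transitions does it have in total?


Each state has exactly one transition per symbol.
7 * 3 = 21

21


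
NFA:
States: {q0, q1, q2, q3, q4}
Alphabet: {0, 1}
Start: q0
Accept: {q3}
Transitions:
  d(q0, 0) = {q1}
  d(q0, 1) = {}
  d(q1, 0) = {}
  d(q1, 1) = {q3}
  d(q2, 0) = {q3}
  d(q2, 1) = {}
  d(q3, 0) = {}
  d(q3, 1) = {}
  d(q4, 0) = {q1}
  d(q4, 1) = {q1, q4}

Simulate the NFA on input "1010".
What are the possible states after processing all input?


Start: {q0}
  --1--> {}
  --0--> {}
  --1--> {}
  --0--> {}

{} (empty set, no valid transitions)
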